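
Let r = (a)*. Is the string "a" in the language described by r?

yes

Split into 1 piece a; each matches a.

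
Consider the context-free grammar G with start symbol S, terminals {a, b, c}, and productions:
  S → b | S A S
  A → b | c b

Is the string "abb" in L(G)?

no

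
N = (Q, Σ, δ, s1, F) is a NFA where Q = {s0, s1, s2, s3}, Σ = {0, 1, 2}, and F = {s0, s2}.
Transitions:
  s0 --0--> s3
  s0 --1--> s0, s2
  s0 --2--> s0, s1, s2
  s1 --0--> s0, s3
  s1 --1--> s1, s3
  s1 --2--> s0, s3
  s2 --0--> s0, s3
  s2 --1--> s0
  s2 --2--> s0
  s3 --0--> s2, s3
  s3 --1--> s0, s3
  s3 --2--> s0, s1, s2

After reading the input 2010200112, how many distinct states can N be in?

3

Start: {s1}
read 2: {s0, s3}
read 0: {s2, s3}
read 1: {s0, s3}
read 0: {s2, s3}
read 2: {s0, s1, s2}
read 0: {s0, s3}
read 0: {s2, s3}
read 1: {s0, s3}
read 1: {s0, s2, s3}
read 2: {s0, s1, s2}
Final reachable set {s0, s1, s2} has 3 states.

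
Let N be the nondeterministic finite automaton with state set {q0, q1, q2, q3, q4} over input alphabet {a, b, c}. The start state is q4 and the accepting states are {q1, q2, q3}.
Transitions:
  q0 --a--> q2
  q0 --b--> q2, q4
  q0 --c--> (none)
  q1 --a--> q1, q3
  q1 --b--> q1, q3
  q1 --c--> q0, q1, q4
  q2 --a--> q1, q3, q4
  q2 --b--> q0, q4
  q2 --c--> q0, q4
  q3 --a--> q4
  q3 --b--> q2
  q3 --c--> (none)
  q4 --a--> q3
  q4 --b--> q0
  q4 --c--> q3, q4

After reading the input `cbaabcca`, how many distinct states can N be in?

Start: {q4}
read c: {q3, q4}
read b: {q0, q2}
read a: {q1, q2, q3, q4}
read a: {q1, q3, q4}
read b: {q0, q1, q2, q3}
read c: {q0, q1, q4}
read c: {q0, q1, q3, q4}
read a: {q1, q2, q3, q4}
Final reachable set {q1, q2, q3, q4} has 4 states.

4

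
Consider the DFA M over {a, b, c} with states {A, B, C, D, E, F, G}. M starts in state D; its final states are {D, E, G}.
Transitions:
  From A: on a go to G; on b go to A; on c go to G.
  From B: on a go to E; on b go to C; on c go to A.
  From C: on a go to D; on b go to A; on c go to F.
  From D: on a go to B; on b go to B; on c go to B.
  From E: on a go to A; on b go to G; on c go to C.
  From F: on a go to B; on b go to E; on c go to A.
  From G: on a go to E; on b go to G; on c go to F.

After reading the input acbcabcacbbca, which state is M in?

D --a--> B
B --c--> A
A --b--> A
A --c--> G
G --a--> E
E --b--> G
G --c--> F
F --a--> B
B --c--> A
A --b--> A
A --b--> A
A --c--> G
G --a--> E

E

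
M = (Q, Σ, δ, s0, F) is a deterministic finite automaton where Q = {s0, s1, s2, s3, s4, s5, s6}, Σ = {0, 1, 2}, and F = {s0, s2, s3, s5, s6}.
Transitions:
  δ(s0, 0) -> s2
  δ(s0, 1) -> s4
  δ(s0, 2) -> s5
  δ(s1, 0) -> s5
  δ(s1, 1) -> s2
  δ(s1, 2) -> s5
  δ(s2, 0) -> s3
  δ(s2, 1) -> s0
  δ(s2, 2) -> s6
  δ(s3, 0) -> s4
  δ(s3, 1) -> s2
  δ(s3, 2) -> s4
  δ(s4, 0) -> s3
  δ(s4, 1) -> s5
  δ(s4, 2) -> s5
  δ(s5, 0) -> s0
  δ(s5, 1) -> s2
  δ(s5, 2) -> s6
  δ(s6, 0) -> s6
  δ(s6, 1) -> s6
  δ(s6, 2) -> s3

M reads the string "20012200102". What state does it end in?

s3

s0 --2--> s5
s5 --0--> s0
s0 --0--> s2
s2 --1--> s0
s0 --2--> s5
s5 --2--> s6
s6 --0--> s6
s6 --0--> s6
s6 --1--> s6
s6 --0--> s6
s6 --2--> s3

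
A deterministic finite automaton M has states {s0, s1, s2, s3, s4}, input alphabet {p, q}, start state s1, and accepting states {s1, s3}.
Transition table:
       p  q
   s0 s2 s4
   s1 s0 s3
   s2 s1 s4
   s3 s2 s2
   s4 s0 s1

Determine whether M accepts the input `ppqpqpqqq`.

accepted

s1 --p--> s0
s0 --p--> s2
s2 --q--> s4
s4 --p--> s0
s0 --q--> s4
s4 --p--> s0
s0 --q--> s4
s4 --q--> s1
s1 --q--> s3
End in state s3, which is an accepting state.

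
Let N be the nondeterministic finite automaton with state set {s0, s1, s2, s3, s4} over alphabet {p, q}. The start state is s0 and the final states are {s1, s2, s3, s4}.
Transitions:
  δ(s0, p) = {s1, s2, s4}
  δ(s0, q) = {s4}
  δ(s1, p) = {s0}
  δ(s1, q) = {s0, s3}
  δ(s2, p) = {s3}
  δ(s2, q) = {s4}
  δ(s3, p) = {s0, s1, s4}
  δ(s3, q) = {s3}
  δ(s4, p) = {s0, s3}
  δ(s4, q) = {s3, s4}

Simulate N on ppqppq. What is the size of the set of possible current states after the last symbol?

Start: {s0}
read p: {s1, s2, s4}
read p: {s0, s3}
read q: {s3, s4}
read p: {s0, s1, s3, s4}
read p: {s0, s1, s2, s3, s4}
read q: {s0, s3, s4}
Final reachable set {s0, s3, s4} has 3 states.

3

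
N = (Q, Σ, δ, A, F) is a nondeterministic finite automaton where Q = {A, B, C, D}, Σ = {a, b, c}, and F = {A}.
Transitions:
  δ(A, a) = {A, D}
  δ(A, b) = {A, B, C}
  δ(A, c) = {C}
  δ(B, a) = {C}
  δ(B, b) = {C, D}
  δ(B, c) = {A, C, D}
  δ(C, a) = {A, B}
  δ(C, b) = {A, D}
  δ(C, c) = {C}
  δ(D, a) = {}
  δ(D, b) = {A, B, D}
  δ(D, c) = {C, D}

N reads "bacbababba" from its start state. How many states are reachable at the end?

Start: {A}
read b: {A, B, C}
read a: {A, B, C, D}
read c: {A, C, D}
read b: {A, B, C, D}
read a: {A, B, C, D}
read b: {A, B, C, D}
read a: {A, B, C, D}
read b: {A, B, C, D}
read b: {A, B, C, D}
read a: {A, B, C, D}
Final reachable set {A, B, C, D} has 4 states.

4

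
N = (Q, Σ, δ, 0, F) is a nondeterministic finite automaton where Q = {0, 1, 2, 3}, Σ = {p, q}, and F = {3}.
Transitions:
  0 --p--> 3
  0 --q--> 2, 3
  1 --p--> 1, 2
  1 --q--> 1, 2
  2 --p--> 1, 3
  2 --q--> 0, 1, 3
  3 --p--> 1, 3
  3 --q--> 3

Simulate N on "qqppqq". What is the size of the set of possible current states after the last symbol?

4

Start: {0}
read q: {2, 3}
read q: {0, 1, 3}
read p: {1, 2, 3}
read p: {1, 2, 3}
read q: {0, 1, 2, 3}
read q: {0, 1, 2, 3}
Final reachable set {0, 1, 2, 3} has 4 states.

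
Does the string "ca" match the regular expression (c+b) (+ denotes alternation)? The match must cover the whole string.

Neither c nor b matches ca.

no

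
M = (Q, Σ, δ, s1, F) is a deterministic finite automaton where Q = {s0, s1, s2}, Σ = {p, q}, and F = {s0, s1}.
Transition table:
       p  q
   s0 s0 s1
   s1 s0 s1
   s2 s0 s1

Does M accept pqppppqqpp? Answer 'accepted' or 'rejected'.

s1 --p--> s0
s0 --q--> s1
s1 --p--> s0
s0 --p--> s0
s0 --p--> s0
s0 --p--> s0
s0 --q--> s1
s1 --q--> s1
s1 --p--> s0
s0 --p--> s0
End in state s0, which is an accepting state.

accepted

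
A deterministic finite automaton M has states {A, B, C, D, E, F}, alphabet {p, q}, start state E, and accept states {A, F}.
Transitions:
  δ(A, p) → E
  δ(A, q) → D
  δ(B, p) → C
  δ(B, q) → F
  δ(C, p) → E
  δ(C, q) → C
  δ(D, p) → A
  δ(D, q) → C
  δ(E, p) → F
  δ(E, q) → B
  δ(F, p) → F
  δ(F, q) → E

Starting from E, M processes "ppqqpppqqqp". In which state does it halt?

E --p--> F
F --p--> F
F --q--> E
E --q--> B
B --p--> C
C --p--> E
E --p--> F
F --q--> E
E --q--> B
B --q--> F
F --p--> F

F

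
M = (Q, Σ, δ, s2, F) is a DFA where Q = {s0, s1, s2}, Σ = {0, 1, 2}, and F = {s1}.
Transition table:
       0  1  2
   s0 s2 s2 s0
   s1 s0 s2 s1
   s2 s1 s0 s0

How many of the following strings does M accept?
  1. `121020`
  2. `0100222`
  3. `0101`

0

`121020`: rejected
`0100222`: rejected
`0101`: rejected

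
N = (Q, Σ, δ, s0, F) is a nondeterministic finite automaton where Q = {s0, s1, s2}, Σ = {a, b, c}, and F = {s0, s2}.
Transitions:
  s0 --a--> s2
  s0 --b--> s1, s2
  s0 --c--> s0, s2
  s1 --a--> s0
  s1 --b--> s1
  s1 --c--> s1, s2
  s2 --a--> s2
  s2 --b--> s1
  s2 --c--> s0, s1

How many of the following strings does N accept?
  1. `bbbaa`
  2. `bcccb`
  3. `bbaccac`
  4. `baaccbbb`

3

`bbbaa`: accepted
`bcccb`: accepted
`bbaccac`: accepted
`baaccbbb`: rejected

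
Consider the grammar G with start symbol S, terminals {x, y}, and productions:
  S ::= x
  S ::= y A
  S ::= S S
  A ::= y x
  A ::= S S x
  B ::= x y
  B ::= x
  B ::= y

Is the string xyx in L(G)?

no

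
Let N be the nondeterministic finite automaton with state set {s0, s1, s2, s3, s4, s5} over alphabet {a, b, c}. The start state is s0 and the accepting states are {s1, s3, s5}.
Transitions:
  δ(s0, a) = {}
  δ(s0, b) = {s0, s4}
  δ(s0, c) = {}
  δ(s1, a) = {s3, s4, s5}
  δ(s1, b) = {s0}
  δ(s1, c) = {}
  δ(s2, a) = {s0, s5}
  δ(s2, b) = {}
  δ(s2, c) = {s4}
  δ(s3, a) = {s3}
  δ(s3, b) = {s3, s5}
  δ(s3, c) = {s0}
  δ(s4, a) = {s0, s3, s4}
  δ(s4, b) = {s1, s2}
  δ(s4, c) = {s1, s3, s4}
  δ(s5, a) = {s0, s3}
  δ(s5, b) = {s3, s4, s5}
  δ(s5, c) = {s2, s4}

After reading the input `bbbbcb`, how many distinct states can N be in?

Start: {s0}
read b: {s0, s4}
read b: {s0, s1, s2, s4}
read b: {s0, s1, s2, s4}
read b: {s0, s1, s2, s4}
read c: {s1, s3, s4}
read b: {s0, s1, s2, s3, s5}
Final reachable set {s0, s1, s2, s3, s5} has 5 states.

5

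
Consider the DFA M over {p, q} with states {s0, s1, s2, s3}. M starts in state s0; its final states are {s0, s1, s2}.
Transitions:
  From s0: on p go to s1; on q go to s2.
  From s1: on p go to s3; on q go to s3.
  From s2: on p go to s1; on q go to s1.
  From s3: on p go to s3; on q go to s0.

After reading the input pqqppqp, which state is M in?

s1

s0 --p--> s1
s1 --q--> s3
s3 --q--> s0
s0 --p--> s1
s1 --p--> s3
s3 --q--> s0
s0 --p--> s1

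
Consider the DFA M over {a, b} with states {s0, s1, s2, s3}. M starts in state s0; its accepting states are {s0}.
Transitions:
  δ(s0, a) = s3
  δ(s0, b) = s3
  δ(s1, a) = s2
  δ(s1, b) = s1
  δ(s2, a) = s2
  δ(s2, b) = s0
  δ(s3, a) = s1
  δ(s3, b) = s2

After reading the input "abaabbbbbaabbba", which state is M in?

s2

s0 --a--> s3
s3 --b--> s2
s2 --a--> s2
s2 --a--> s2
s2 --b--> s0
s0 --b--> s3
s3 --b--> s2
s2 --b--> s0
s0 --b--> s3
s3 --a--> s1
s1 --a--> s2
s2 --b--> s0
s0 --b--> s3
s3 --b--> s2
s2 --a--> s2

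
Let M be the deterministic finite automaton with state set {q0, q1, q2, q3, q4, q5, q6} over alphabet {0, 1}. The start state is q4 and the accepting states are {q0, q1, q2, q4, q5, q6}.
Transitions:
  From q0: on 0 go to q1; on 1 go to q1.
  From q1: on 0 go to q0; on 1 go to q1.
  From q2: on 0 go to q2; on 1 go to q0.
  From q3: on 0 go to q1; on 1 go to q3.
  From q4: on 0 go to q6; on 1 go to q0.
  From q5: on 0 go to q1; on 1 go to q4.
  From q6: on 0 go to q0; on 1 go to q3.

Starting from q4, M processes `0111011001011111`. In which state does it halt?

q1

q4 --0--> q6
q6 --1--> q3
q3 --1--> q3
q3 --1--> q3
q3 --0--> q1
q1 --1--> q1
q1 --1--> q1
q1 --0--> q0
q0 --0--> q1
q1 --1--> q1
q1 --0--> q0
q0 --1--> q1
q1 --1--> q1
q1 --1--> q1
q1 --1--> q1
q1 --1--> q1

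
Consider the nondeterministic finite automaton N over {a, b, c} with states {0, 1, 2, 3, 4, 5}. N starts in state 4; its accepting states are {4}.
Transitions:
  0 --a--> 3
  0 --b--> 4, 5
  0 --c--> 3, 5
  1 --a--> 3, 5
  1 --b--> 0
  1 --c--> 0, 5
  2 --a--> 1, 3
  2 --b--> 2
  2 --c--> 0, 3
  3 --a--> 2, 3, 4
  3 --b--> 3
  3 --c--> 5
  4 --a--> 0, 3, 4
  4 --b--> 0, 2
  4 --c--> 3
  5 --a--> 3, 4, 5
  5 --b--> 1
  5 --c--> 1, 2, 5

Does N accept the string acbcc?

Start: {4}
read a: {0, 3, 4}
read c: {3, 5}
read b: {1, 3}
read c: {0, 5}
read c: {1, 2, 3, 5}
Reachable ∩ accepting = {} — empty.

rejected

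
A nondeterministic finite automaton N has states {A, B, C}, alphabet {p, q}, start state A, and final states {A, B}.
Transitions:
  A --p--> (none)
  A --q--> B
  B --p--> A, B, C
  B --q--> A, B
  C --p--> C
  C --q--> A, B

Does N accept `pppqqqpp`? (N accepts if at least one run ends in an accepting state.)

Start: {A}
read p: {}
The reachable set is empty and stays empty for the remaining 7 symbols.
Reachable ∩ accepting = {} — empty.

rejected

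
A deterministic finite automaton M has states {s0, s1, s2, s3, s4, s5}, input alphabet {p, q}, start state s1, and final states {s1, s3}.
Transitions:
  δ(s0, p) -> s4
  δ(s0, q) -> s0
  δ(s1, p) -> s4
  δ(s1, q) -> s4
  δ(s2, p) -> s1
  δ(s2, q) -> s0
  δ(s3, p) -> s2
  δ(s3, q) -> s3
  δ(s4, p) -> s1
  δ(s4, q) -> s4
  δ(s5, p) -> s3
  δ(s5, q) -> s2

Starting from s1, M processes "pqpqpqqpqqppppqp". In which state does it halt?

s1

s1 --p--> s4
s4 --q--> s4
s4 --p--> s1
s1 --q--> s4
s4 --p--> s1
s1 --q--> s4
s4 --q--> s4
s4 --p--> s1
s1 --q--> s4
s4 --q--> s4
s4 --p--> s1
s1 --p--> s4
s4 --p--> s1
s1 --p--> s4
s4 --q--> s4
s4 --p--> s1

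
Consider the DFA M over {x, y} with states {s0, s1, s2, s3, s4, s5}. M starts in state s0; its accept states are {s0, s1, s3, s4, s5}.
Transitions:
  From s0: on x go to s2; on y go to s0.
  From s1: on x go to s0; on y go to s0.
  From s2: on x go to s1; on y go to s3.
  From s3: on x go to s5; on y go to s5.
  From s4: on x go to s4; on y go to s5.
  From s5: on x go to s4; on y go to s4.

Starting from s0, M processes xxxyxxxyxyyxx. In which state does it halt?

s0 --x--> s2
s2 --x--> s1
s1 --x--> s0
s0 --y--> s0
s0 --x--> s2
s2 --x--> s1
s1 --x--> s0
s0 --y--> s0
s0 --x--> s2
s2 --y--> s3
s3 --y--> s5
s5 --x--> s4
s4 --x--> s4

s4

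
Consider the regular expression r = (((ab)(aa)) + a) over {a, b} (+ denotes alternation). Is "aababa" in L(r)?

Neither ((ab)(aa)) nor a matches aababa.

no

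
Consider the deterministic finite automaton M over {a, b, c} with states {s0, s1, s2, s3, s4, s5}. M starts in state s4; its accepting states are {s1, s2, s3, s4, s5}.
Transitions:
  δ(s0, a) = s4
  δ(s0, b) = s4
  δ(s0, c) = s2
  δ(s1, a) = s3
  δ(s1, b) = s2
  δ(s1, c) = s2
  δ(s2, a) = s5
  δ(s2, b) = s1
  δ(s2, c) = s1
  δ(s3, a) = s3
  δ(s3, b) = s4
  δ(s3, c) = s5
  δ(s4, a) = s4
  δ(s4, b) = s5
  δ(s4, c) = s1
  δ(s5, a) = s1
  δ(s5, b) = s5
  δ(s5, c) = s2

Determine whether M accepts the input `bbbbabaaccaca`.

accepted

s4 --b--> s5
s5 --b--> s5
s5 --b--> s5
s5 --b--> s5
s5 --a--> s1
s1 --b--> s2
s2 --a--> s5
s5 --a--> s1
s1 --c--> s2
s2 --c--> s1
s1 --a--> s3
s3 --c--> s5
s5 --a--> s1
End in state s1, which is an accepting state.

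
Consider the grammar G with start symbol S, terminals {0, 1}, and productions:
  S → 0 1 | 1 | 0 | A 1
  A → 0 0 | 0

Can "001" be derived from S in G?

S ⇒ A1 ⇒ 001

yes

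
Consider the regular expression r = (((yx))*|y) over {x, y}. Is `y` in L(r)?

yes

The right alternative y matches y.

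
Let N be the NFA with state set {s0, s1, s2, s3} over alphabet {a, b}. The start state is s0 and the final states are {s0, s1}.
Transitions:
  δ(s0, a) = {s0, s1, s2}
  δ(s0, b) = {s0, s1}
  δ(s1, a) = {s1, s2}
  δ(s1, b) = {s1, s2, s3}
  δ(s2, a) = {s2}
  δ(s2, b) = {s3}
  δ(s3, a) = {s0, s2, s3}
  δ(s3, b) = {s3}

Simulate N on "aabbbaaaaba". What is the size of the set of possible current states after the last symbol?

Start: {s0}
read a: {s0, s1, s2}
read a: {s0, s1, s2}
read b: {s0, s1, s2, s3}
read b: {s0, s1, s2, s3}
read b: {s0, s1, s2, s3}
read a: {s0, s1, s2, s3}
read a: {s0, s1, s2, s3}
read a: {s0, s1, s2, s3}
read a: {s0, s1, s2, s3}
read b: {s0, s1, s2, s3}
read a: {s0, s1, s2, s3}
Final reachable set {s0, s1, s2, s3} has 4 states.

4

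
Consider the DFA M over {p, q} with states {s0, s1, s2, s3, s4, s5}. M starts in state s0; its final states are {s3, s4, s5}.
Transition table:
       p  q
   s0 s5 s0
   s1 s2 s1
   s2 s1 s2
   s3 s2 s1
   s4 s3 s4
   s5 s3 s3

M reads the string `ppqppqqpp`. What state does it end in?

s1

s0 --p--> s5
s5 --p--> s3
s3 --q--> s1
s1 --p--> s2
s2 --p--> s1
s1 --q--> s1
s1 --q--> s1
s1 --p--> s2
s2 --p--> s1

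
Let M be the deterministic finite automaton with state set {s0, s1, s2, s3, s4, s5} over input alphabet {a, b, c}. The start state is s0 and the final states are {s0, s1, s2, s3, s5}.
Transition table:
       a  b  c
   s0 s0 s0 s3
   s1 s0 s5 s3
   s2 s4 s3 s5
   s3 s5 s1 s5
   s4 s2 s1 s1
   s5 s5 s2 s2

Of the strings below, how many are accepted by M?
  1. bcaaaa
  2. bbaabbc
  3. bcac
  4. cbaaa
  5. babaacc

5

bcaaaa: accepted
bbaabbc: accepted
bcac: accepted
cbaaa: accepted
babaacc: accepted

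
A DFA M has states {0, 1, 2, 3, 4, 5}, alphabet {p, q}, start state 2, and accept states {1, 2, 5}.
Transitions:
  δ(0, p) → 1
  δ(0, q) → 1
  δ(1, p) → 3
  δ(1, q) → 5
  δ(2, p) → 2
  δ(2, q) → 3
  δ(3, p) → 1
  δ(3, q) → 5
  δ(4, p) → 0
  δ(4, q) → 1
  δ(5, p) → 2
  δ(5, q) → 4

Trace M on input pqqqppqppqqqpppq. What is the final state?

5

2 --p--> 2
2 --q--> 3
3 --q--> 5
5 --q--> 4
4 --p--> 0
0 --p--> 1
1 --q--> 5
5 --p--> 2
2 --p--> 2
2 --q--> 3
3 --q--> 5
5 --q--> 4
4 --p--> 0
0 --p--> 1
1 --p--> 3
3 --q--> 5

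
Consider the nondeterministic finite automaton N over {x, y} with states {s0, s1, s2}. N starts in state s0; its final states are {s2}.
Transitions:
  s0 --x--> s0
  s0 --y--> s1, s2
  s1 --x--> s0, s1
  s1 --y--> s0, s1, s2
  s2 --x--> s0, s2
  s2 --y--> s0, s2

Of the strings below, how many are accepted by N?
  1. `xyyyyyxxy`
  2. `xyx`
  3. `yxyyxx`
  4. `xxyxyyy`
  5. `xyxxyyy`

`xyyyyyxxy`: accepted
`xyx`: accepted
`yxyyxx`: accepted
`xxyxyyy`: accepted
`xyxxyyy`: accepted

5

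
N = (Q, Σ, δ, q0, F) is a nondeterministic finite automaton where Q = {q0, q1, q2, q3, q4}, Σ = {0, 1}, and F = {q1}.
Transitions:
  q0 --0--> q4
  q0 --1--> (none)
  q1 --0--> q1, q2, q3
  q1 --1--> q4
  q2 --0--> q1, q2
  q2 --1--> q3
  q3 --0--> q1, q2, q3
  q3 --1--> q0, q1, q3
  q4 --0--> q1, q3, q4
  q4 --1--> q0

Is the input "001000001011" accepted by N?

Start: {q0}
read 0: {q4}
read 0: {q1, q3, q4}
read 1: {q0, q1, q3, q4}
read 0: {q1, q2, q3, q4}
read 0: {q1, q2, q3, q4}
read 0: {q1, q2, q3, q4}
read 0: {q1, q2, q3, q4}
read 0: {q1, q2, q3, q4}
read 1: {q0, q1, q3, q4}
read 0: {q1, q2, q3, q4}
read 1: {q0, q1, q3, q4}
read 1: {q0, q1, q3, q4}
Reachable ∩ accepting = {q1} — nonempty.

accepted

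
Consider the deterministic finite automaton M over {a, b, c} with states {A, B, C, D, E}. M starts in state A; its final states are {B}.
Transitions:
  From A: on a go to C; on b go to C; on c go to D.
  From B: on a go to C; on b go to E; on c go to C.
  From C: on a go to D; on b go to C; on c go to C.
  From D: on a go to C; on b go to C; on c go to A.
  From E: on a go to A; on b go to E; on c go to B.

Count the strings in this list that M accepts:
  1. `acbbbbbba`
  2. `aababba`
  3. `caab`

0

`acbbbbbba`: rejected
`aababba`: rejected
`caab`: rejected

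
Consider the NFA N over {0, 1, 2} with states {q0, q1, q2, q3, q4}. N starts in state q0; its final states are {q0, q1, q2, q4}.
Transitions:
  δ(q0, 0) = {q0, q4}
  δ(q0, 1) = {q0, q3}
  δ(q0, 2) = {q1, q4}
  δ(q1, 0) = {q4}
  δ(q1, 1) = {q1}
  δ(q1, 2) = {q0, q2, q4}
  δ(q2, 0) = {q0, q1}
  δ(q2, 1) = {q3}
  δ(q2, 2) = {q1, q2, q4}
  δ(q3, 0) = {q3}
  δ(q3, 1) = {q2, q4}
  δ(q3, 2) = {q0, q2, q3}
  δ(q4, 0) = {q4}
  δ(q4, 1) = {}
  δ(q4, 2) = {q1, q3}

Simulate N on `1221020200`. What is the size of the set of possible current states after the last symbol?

Start: {q0}
read 1: {q0, q3}
read 2: {q0, q1, q2, q3, q4}
read 2: {q0, q1, q2, q3, q4}
read 1: {q0, q1, q2, q3, q4}
read 0: {q0, q1, q3, q4}
read 2: {q0, q1, q2, q3, q4}
read 0: {q0, q1, q3, q4}
read 2: {q0, q1, q2, q3, q4}
read 0: {q0, q1, q3, q4}
read 0: {q0, q3, q4}
Final reachable set {q0, q3, q4} has 3 states.

3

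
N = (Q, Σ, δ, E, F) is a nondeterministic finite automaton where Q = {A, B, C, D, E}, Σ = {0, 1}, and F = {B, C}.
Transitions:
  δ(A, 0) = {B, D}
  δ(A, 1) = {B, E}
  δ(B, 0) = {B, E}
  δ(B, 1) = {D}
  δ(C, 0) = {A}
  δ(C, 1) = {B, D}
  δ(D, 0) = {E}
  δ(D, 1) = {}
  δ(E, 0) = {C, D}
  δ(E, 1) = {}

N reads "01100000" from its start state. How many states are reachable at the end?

3

Start: {E}
read 0: {C, D}
read 1: {B, D}
read 1: {D}
read 0: {E}
read 0: {C, D}
read 0: {A, E}
read 0: {B, C, D}
read 0: {A, B, E}
Final reachable set {A, B, E} has 3 states.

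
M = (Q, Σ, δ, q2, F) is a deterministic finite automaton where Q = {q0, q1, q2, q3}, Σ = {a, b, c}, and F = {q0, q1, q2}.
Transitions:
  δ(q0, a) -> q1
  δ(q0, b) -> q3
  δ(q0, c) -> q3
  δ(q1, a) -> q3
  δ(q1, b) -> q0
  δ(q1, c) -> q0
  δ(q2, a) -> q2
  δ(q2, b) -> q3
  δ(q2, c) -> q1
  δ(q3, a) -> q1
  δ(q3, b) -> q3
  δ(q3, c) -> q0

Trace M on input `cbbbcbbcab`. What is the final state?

q2 --c--> q1
q1 --b--> q0
q0 --b--> q3
q3 --b--> q3
q3 --c--> q0
q0 --b--> q3
q3 --b--> q3
q3 --c--> q0
q0 --a--> q1
q1 --b--> q0

q0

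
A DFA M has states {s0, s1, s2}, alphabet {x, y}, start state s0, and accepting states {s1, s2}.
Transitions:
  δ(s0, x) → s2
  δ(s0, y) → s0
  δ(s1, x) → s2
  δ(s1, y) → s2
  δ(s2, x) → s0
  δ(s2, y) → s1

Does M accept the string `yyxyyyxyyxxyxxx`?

accepted

s0 --y--> s0
s0 --y--> s0
s0 --x--> s2
s2 --y--> s1
s1 --y--> s2
s2 --y--> s1
s1 --x--> s2
s2 --y--> s1
s1 --y--> s2
s2 --x--> s0
s0 --x--> s2
s2 --y--> s1
s1 --x--> s2
s2 --x--> s0
s0 --x--> s2
End in state s2, which is an accepting state.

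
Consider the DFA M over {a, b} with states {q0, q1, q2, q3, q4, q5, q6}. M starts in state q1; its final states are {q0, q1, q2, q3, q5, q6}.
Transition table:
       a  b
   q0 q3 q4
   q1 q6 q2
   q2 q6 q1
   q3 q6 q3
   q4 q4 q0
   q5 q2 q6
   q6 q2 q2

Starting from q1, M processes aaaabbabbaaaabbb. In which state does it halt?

q1

q1 --a--> q6
q6 --a--> q2
q2 --a--> q6
q6 --a--> q2
q2 --b--> q1
q1 --b--> q2
q2 --a--> q6
q6 --b--> q2
q2 --b--> q1
q1 --a--> q6
q6 --a--> q2
q2 --a--> q6
q6 --a--> q2
q2 --b--> q1
q1 --b--> q2
q2 --b--> q1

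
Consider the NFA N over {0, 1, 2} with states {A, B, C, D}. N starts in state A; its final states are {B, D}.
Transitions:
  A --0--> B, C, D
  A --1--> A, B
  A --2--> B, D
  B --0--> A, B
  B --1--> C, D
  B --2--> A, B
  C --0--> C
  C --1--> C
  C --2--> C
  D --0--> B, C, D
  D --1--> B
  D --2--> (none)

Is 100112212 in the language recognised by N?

Start: {A}
read 1: {A, B}
read 0: {A, B, C, D}
read 0: {A, B, C, D}
read 1: {A, B, C, D}
read 1: {A, B, C, D}
read 2: {A, B, C, D}
read 2: {A, B, C, D}
read 1: {A, B, C, D}
read 2: {A, B, C, D}
Reachable ∩ accepting = {B, D} — nonempty.

accepted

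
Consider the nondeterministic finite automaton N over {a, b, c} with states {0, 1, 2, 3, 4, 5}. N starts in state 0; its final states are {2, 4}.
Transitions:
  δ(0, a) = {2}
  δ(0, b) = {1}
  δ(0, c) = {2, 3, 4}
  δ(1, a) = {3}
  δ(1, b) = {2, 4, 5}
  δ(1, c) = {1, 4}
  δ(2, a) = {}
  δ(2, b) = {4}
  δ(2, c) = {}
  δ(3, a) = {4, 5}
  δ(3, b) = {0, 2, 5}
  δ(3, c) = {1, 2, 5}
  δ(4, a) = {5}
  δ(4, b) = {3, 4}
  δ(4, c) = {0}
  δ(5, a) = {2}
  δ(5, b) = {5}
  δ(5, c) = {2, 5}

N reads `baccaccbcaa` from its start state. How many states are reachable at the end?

Start: {0}
read b: {1}
read a: {3}
read c: {1, 2, 5}
read c: {1, 2, 4, 5}
read a: {2, 3, 5}
read c: {1, 2, 5}
read c: {1, 2, 4, 5}
read b: {2, 3, 4, 5}
read c: {0, 1, 2, 5}
read a: {2, 3}
read a: {4, 5}
Final reachable set {4, 5} has 2 states.

2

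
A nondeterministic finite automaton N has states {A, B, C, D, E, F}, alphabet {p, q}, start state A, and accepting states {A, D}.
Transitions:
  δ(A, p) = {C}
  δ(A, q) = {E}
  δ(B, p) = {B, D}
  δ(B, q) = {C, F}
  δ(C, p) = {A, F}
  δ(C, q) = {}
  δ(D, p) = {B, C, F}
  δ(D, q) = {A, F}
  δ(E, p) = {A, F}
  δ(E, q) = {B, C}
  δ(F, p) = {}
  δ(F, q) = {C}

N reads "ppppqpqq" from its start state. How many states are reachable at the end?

Start: {A}
read p: {C}
read p: {A, F}
read p: {C}
read p: {A, F}
read q: {C, E}
read p: {A, F}
read q: {C, E}
read q: {B, C}
Final reachable set {B, C} has 2 states.

2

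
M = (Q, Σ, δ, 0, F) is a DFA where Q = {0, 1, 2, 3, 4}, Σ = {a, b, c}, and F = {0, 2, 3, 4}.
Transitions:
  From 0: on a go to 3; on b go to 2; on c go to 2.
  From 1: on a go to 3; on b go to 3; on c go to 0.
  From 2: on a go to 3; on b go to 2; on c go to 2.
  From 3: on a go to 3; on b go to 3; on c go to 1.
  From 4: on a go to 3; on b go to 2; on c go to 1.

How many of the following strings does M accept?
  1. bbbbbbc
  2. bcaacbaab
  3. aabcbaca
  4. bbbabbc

3

bbbbbbc: accepted
bcaacbaab: accepted
aabcbaca: accepted
bbbabbc: rejected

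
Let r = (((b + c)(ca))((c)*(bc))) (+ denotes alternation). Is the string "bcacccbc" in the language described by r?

Split as bca·cccbc: ((b+c)(ca)) matches bca and ((c)*(bc)) matches cccbc.

yes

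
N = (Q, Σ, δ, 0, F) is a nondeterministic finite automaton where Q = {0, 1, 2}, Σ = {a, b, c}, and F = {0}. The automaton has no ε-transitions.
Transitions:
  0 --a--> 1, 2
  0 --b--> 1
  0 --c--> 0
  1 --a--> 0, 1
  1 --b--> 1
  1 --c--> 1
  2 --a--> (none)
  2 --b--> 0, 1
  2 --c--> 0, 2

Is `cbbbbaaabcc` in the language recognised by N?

accepted

Start: {0}
read c: {0}
read b: {1}
read b: {1}
read b: {1}
read b: {1}
read a: {0, 1}
read a: {0, 1, 2}
read a: {0, 1, 2}
read b: {0, 1}
read c: {0, 1}
read c: {0, 1}
Reachable ∩ accepting = {0} — nonempty.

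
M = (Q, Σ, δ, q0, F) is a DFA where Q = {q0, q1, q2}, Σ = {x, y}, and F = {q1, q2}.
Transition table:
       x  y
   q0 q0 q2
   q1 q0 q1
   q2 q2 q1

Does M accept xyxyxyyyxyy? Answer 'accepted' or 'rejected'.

q0 --x--> q0
q0 --y--> q2
q2 --x--> q2
q2 --y--> q1
q1 --x--> q0
q0 --y--> q2
q2 --y--> q1
q1 --y--> q1
q1 --x--> q0
q0 --y--> q2
q2 --y--> q1
End in state q1, which is an accepting state.

accepted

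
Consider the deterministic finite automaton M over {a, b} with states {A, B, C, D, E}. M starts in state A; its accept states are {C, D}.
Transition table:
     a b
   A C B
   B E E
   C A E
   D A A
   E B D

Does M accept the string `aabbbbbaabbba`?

accepted

A --a--> C
C --a--> A
A --b--> B
B --b--> E
E --b--> D
D --b--> A
A --b--> B
B --a--> E
E --a--> B
B --b--> E
E --b--> D
D --b--> A
A --a--> C
End in state C, which is an accepting state.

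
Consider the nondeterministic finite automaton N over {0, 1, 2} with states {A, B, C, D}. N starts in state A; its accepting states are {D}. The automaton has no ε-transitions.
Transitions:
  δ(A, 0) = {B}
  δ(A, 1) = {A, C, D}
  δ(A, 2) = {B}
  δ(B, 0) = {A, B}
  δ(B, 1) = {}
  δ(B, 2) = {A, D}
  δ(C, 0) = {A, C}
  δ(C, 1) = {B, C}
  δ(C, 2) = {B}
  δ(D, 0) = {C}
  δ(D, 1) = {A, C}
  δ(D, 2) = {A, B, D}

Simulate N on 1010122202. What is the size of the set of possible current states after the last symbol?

Start: {A}
read 1: {A, C, D}
read 0: {A, B, C}
read 1: {A, B, C, D}
read 0: {A, B, C}
read 1: {A, B, C, D}
read 2: {A, B, D}
read 2: {A, B, D}
read 2: {A, B, D}
read 0: {A, B, C}
read 2: {A, B, D}
Final reachable set {A, B, D} has 3 states.

3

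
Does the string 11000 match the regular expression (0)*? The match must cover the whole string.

no

11000 cannot be split into zero or more pieces each matching 0.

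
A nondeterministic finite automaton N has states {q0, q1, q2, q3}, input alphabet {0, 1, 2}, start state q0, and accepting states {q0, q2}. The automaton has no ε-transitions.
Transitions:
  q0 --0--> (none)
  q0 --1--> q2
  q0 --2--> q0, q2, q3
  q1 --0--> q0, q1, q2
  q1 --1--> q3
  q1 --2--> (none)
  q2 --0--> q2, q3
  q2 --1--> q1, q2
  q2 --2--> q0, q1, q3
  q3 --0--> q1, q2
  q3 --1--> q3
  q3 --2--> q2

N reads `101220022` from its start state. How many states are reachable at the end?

Start: {q0}
read 1: {q2}
read 0: {q2, q3}
read 1: {q1, q2, q3}
read 2: {q0, q1, q2, q3}
read 2: {q0, q1, q2, q3}
read 0: {q0, q1, q2, q3}
read 0: {q0, q1, q2, q3}
read 2: {q0, q1, q2, q3}
read 2: {q0, q1, q2, q3}
Final reachable set {q0, q1, q2, q3} has 4 states.

4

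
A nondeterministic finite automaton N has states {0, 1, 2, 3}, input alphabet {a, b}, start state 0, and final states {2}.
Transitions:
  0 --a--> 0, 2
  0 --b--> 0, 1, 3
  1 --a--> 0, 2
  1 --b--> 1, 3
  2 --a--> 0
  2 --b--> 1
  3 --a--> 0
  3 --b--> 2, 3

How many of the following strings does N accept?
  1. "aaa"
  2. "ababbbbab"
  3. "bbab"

1

"aaa": accepted
"ababbbbab": rejected
"bbab": rejected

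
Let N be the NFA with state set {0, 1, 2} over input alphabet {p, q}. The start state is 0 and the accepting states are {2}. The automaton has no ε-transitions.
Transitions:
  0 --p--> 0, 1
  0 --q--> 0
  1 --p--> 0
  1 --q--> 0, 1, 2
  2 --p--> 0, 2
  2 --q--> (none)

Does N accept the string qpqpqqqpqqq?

accepted

Start: {0}
read q: {0}
read p: {0, 1}
read q: {0, 1, 2}
read p: {0, 1, 2}
read q: {0, 1, 2}
read q: {0, 1, 2}
read q: {0, 1, 2}
read p: {0, 1, 2}
read q: {0, 1, 2}
read q: {0, 1, 2}
read q: {0, 1, 2}
Reachable ∩ accepting = {2} — nonempty.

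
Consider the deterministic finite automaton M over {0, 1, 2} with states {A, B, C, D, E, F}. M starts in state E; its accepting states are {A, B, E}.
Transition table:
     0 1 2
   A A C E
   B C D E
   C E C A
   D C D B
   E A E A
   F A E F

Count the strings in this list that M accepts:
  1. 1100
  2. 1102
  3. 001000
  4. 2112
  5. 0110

5

1100: accepted
1102: accepted
001000: accepted
2112: accepted
0110: accepted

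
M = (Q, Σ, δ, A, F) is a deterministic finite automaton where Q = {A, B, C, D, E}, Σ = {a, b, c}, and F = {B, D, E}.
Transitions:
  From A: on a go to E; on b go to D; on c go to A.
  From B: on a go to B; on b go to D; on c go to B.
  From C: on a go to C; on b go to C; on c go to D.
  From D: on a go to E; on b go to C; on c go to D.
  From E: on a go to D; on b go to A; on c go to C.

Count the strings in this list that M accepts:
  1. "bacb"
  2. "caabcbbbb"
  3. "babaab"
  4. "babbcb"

"bacb": rejected
"caabcbbbb": rejected
"babaab": rejected
"babbcb": rejected

0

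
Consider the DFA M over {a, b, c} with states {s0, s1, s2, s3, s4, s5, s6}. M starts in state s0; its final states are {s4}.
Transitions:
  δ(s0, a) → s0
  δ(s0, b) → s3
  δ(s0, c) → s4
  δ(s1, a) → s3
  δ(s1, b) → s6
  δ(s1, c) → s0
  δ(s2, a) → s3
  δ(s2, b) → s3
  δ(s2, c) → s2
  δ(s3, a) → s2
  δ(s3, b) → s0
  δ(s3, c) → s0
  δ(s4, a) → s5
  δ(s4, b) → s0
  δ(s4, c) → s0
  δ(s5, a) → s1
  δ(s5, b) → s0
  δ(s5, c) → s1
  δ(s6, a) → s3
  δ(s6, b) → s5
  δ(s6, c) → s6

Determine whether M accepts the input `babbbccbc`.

s0 --b--> s3
s3 --a--> s2
s2 --b--> s3
s3 --b--> s0
s0 --b--> s3
s3 --c--> s0
s0 --c--> s4
s4 --b--> s0
s0 --c--> s4
End in state s4, which is an accepting state.

accepted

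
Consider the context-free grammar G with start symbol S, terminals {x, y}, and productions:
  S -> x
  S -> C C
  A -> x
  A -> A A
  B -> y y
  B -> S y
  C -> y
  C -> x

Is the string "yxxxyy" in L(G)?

no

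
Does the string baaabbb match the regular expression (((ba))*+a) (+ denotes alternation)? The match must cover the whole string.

Neither ((ba))* nor a matches baaabbb.

no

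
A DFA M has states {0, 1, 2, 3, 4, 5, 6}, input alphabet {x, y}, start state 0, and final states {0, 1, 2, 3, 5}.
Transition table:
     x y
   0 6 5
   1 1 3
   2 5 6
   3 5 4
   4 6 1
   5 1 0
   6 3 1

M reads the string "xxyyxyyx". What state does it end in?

6

0 --x--> 6
6 --x--> 3
3 --y--> 4
4 --y--> 1
1 --x--> 1
1 --y--> 3
3 --y--> 4
4 --x--> 6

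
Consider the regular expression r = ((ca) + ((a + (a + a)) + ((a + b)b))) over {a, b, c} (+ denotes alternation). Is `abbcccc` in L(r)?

no

Neither (ca) nor ((a+(a+a))+((a+b)b)) matches abbcccc.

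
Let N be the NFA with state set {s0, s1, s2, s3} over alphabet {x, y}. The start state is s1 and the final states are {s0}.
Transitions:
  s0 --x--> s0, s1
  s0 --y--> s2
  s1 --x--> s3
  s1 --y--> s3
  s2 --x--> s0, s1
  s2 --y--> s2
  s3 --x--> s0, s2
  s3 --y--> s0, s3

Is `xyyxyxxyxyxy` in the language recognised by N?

rejected

Start: {s1}
read x: {s3}
read y: {s0, s3}
read y: {s0, s2, s3}
read x: {s0, s1, s2}
read y: {s2, s3}
read x: {s0, s1, s2}
read x: {s0, s1, s3}
read y: {s0, s2, s3}
read x: {s0, s1, s2}
read y: {s2, s3}
read x: {s0, s1, s2}
read y: {s2, s3}
Reachable ∩ accepting = {} — empty.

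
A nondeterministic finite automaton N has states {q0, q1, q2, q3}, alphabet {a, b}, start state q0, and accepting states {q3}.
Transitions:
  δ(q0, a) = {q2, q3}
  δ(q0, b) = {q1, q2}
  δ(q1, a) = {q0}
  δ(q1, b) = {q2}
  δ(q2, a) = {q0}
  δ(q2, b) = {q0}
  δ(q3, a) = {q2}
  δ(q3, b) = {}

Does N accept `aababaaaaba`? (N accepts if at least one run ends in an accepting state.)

Start: {q0}
read a: {q2, q3}
read a: {q0, q2}
read b: {q0, q1, q2}
read a: {q0, q2, q3}
read b: {q0, q1, q2}
read a: {q0, q2, q3}
read a: {q0, q2, q3}
read a: {q0, q2, q3}
read a: {q0, q2, q3}
read b: {q0, q1, q2}
read a: {q0, q2, q3}
Reachable ∩ accepting = {q3} — nonempty.

accepted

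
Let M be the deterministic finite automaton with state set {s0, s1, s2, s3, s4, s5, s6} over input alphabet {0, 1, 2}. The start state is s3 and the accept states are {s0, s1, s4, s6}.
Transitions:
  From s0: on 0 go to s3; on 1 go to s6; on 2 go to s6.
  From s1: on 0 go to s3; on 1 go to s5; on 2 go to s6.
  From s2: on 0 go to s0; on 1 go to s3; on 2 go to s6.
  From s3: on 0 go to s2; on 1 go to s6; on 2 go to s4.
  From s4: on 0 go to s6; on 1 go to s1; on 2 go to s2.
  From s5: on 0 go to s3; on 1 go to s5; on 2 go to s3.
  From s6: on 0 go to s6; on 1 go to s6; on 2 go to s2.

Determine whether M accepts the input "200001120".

s3 --2--> s4
s4 --0--> s6
s6 --0--> s6
s6 --0--> s6
s6 --0--> s6
s6 --1--> s6
s6 --1--> s6
s6 --2--> s2
s2 --0--> s0
End in state s0, which is an accepting state.

accepted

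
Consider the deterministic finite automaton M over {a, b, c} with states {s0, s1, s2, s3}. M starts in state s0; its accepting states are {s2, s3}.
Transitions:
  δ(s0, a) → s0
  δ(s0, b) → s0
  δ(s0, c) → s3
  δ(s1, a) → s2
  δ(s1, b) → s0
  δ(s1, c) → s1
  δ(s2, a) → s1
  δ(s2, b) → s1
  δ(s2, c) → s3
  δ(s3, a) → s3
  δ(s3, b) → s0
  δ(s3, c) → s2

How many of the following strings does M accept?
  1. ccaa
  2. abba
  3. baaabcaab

ccaa: accepted
abba: rejected
baaabcaab: rejected

1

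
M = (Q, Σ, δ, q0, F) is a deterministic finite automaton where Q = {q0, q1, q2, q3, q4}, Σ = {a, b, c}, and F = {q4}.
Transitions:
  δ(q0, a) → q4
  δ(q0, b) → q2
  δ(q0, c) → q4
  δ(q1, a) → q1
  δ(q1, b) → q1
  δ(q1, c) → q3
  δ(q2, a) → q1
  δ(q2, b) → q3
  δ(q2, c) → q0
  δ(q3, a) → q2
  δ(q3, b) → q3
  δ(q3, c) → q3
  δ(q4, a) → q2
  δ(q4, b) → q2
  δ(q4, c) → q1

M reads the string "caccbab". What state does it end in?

q0 --c--> q4
q4 --a--> q2
q2 --c--> q0
q0 --c--> q4
q4 --b--> q2
q2 --a--> q1
q1 --b--> q1

q1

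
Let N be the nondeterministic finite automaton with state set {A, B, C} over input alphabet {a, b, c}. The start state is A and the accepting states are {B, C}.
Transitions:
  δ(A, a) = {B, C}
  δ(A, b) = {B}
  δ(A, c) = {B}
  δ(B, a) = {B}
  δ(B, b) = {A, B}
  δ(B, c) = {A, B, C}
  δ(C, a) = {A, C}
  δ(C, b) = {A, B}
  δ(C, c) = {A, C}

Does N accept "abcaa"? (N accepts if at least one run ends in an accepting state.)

accepted

Start: {A}
read a: {B, C}
read b: {A, B}
read c: {A, B, C}
read a: {A, B, C}
read a: {A, B, C}
Reachable ∩ accepting = {B, C} — nonempty.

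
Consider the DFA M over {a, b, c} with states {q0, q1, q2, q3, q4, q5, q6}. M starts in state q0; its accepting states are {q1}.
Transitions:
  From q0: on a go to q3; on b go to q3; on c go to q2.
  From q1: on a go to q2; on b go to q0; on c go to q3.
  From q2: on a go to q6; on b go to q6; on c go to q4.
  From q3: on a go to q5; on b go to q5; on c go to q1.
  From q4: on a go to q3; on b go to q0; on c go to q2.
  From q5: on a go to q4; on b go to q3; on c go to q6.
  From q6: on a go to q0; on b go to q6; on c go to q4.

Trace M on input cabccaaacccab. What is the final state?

q0 --c--> q2
q2 --a--> q6
q6 --b--> q6
q6 --c--> q4
q4 --c--> q2
q2 --a--> q6
q6 --a--> q0
q0 --a--> q3
q3 --c--> q1
q1 --c--> q3
q3 --c--> q1
q1 --a--> q2
q2 --b--> q6

q6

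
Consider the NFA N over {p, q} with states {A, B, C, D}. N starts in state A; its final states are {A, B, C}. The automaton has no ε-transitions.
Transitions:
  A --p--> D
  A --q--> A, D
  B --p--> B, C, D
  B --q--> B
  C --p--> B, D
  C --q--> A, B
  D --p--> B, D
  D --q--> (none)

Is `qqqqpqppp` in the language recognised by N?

accepted

Start: {A}
read q: {A, D}
read q: {A, D}
read q: {A, D}
read q: {A, D}
read p: {B, D}
read q: {B}
read p: {B, C, D}
read p: {B, C, D}
read p: {B, C, D}
Reachable ∩ accepting = {B, C} — nonempty.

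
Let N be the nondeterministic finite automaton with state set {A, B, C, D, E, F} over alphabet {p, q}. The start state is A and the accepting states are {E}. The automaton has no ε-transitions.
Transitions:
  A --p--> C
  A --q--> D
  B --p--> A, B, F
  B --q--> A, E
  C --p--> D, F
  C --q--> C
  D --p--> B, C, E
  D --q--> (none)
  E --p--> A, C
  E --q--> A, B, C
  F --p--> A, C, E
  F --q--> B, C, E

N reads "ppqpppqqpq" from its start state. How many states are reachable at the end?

Start: {A}
read p: {C}
read p: {D, F}
read q: {B, C, E}
read p: {A, B, C, D, F}
read p: {A, B, C, D, E, F}
read p: {A, B, C, D, E, F}
read q: {A, B, C, D, E}
read q: {A, B, C, D, E}
read p: {A, B, C, D, E, F}
read q: {A, B, C, D, E}
Final reachable set {A, B, C, D, E} has 5 states.

5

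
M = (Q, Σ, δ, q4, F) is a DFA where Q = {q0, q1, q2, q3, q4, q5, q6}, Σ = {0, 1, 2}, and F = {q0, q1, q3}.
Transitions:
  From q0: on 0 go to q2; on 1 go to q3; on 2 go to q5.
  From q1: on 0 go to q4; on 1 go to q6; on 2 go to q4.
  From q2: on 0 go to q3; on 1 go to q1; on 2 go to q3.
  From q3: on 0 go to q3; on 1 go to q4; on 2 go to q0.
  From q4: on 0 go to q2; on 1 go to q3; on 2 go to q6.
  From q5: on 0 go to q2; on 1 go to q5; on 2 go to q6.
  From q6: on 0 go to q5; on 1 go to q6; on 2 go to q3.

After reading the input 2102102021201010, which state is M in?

q4 --2--> q6
q6 --1--> q6
q6 --0--> q5
q5 --2--> q6
q6 --1--> q6
q6 --0--> q5
q5 --2--> q6
q6 --0--> q5
q5 --2--> q6
q6 --1--> q6
q6 --2--> q3
q3 --0--> q3
q3 --1--> q4
q4 --0--> q2
q2 --1--> q1
q1 --0--> q4

q4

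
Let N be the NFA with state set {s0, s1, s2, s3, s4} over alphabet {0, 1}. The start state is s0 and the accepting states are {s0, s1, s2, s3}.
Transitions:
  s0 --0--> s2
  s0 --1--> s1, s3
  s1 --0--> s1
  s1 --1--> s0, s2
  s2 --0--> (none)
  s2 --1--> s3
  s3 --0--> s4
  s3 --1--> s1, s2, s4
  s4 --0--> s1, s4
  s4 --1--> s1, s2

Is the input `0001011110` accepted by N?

Start: {s0}
read 0: {s2}
read 0: {}
The reachable set is empty and stays empty for the remaining 8 symbols.
Reachable ∩ accepting = {} — empty.

rejected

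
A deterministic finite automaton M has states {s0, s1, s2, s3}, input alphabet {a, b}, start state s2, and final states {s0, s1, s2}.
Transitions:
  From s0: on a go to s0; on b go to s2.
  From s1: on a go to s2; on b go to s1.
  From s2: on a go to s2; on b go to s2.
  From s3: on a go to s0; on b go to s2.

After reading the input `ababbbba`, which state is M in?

s2 --a--> s2
s2 --b--> s2
s2 --a--> s2
s2 --b--> s2
s2 --b--> s2
s2 --b--> s2
s2 --b--> s2
s2 --a--> s2

s2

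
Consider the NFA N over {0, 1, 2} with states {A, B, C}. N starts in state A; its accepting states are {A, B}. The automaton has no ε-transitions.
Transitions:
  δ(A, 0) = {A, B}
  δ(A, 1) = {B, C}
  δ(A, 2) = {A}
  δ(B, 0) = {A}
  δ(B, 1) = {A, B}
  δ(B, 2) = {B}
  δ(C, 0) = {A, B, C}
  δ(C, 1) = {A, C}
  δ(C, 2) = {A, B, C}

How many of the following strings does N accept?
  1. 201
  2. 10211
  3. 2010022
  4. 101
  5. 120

5

201: accepted
10211: accepted
2010022: accepted
101: accepted
120: accepted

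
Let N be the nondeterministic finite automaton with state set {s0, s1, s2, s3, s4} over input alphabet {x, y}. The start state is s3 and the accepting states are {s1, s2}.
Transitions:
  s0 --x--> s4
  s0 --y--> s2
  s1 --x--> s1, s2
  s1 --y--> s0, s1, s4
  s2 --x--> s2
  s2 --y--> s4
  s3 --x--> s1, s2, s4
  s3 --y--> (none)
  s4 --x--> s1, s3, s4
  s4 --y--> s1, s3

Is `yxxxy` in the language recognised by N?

rejected

Start: {s3}
read y: {}
The reachable set is empty and stays empty for the remaining 4 symbols.
Reachable ∩ accepting = {} — empty.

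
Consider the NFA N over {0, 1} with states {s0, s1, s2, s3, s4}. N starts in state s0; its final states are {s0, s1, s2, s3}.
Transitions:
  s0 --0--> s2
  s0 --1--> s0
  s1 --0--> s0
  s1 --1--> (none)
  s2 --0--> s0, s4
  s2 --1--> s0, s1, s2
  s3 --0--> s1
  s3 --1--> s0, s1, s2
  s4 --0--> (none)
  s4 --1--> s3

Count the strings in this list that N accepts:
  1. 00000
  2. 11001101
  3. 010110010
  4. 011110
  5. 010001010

00000: accepted
11001101: accepted
010110010: accepted
011110: accepted
010001010: accepted

5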